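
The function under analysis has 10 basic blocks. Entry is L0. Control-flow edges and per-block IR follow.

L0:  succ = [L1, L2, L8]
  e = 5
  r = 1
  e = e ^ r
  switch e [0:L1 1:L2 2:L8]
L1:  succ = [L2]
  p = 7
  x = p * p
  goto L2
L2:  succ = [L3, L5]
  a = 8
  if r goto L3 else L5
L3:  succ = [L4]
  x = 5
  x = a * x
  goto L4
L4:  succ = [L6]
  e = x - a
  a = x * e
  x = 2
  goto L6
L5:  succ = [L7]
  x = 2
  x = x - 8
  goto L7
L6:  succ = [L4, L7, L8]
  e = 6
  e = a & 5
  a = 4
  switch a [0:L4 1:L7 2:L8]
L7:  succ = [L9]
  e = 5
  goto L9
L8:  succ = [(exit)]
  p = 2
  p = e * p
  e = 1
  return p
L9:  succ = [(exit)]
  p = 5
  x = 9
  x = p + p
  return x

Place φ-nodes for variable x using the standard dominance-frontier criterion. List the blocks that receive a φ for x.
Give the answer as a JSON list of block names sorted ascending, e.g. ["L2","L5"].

idom tree: L1←L0 L2←L0 L3←L2 L4←L3 L5←L2 L6←L4 L7←L2 L8←L0 L9←L7
Join-block Dom:
  L2: preds {L0,L1}: {L0} ∩ {L0,L1} = {L0}; idom=L0
  L4: preds {L3,L6}: {L0,L2,L3} ∩ {L0,L2,L3,L4,L6} = {L0,L2,L3}; idom=L3
  L7: preds {L5,L6}: {L0,L2,L5} ∩ {L0,L2,L3,L4,L6} = {L0,L2}; idom=L2
  L8: preds {L0,L6}: {L0} ∩ {L0,L2,L3,L4,L6} = {L0}; idom=L0

Frontier:
  L2←L0: walk · to L0
  L2←L1: walk L1 to L0
  L4←L3: walk · to L3
  L4←L6: walk L6→L4 to L3
  L7←L5: walk L5 to L2
  L7←L6: walk L6→L4→L3 to L2
  L8←L0: walk · to L0
  L8←L6: walk L6→L4→L3→L2 to L0
  L0: DF=∅
  L1: DF={L2}
  L2: DF={L8}
  L3: DF={L7,L8}
  L4: DF={L4,L7,L8}
  L5: DF={L7}
  L6: DF={L4,L7,L8}
  L7: DF=∅
  L8: DF=∅
  L9: DF=∅

φ for x: defs {L1,L3,L4,L5,L9}
  DF⁺ = {L2,L4,L7,L8}

Answer: ["L2", "L4", "L7", "L8"]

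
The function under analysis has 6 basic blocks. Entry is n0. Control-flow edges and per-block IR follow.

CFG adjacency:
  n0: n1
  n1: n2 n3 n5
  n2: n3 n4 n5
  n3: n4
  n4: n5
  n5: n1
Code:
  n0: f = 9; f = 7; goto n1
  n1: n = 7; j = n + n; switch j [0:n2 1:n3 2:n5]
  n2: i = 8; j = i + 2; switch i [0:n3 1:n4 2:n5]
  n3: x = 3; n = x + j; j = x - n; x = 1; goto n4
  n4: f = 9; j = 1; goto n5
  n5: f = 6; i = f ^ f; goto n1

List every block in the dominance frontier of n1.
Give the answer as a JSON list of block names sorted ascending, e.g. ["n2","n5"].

Answer: ["n1"]

Working:
idom tree: n1←n0 n2←n1 n3←n1 n4←n1 n5←n1
Dom at joins:
  n1: preds {n0,n5}: {n0} ∩ {n0,n1,n5} = {n0}; idom=n0
  n3: preds {n1,n2}: {n0,n1} ∩ {n0,n1,n2} = {n0,n1}; idom=n1
  n4: preds {n2,n3}: {n0,n1,n2} ∩ {n0,n1,n3} = {n0,n1}; idom=n1
  n5: preds {n1,n2,n4}: {n0,n1} ∩ {n0,n1,n2} ∩ {n0,n1,n4} = {n0,n1}; idom=n1

Frontier:
  n1←n0: walk · to n0
  n1←n5: walk n5→n1 to n0
  n3←n1: walk · to n1
  n3←n2: walk n2 to n1
  n4←n2: walk n2 to n1
  n4←n3: walk n3 to n1
  n5←n1: walk · to n1
  n5←n2: walk n2 to n1
  n5←n4: walk n4 to n1
  n0: DF=∅
  n1: DF={n1}
  n2: DF={n3,n4,n5}
  n3: DF={n4}
  n4: DF={n5}
  n5: DF={n1}

DF(n1) = ["n1"]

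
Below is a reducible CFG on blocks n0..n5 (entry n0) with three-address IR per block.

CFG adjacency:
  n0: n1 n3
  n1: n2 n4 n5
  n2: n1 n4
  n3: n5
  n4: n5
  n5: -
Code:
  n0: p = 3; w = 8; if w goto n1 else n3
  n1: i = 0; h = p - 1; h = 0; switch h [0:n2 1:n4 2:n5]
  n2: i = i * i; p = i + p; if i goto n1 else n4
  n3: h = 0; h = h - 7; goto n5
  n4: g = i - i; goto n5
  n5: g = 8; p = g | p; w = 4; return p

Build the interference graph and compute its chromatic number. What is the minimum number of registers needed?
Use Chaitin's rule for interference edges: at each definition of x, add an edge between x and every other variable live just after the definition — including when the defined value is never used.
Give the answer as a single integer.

Block summaries:
  n0: {p,w} / ∅
  n1: {h,i} / {p}
  n2: {i,p} / {i,p}
  n3: {h} / ∅
  n4: {g} / {i}
  n5: {g,p,w} / {p}

Backward fixpoint:
  n0: in=∅ out={p}
  n1: in={p} out={i,p}
  n2: in={i,p} out={i,p}
  n3: in={p} out={p}
  n4: in={i,p} out={p}
  n5: in={p} out=∅

Interfere edges:
  g — {p}
  h — {i,p}
  i — {h,p}
  p — {g,h,i,w}
  w — {p}

Chromatic number:
  lower bound: {h,i,p} mutually conflict ⇒ χ ≥ 3
  3-colouring: c0={p}  c1={g,h,w}  c2={i}
  χ = 3

Answer: 3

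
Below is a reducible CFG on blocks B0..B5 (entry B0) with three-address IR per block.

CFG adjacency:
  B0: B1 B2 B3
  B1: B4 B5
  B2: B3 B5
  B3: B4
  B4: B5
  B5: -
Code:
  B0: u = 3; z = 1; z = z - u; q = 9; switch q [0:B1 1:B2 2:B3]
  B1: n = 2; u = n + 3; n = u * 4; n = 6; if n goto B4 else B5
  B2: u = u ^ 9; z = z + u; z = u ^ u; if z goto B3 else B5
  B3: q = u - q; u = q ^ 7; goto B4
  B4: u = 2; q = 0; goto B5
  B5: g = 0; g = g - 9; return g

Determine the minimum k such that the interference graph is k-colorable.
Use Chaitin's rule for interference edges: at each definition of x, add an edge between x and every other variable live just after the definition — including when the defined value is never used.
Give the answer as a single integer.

Answer: 3

Derivation:
Per-block:
  B0: def={q,u,z} ue=∅
  B1: def={n,u} ue=∅
  B2: def={u,z} ue={u,z}
  B3: def={q,u} ue={q,u}
  B4: def={q,u} ue=∅
  B5: def={g} ue=∅

Live sets:
  B0 li=∅ lo={q,u,z}
  B1 li=∅ lo=∅
  B2 li={q,u,z} lo={q,u}
  B3 li={q,u} lo=∅
  B4 li=∅ lo=∅
  B5 li=∅ lo=∅

Conflict graph:
  g↔∅
  n↔∅
  q↔{u,z}
  u↔{q,z}
  z↔{q,u}

Chromatic number:
  {q,u,z} pairwise interfere (3-clique) ⇒ χ ≥ 3
  assign g→c0 n→c0 q→c0 u→c1 z→c2 — no edge inside a register ⇒ χ ≤ 3
  χ = 3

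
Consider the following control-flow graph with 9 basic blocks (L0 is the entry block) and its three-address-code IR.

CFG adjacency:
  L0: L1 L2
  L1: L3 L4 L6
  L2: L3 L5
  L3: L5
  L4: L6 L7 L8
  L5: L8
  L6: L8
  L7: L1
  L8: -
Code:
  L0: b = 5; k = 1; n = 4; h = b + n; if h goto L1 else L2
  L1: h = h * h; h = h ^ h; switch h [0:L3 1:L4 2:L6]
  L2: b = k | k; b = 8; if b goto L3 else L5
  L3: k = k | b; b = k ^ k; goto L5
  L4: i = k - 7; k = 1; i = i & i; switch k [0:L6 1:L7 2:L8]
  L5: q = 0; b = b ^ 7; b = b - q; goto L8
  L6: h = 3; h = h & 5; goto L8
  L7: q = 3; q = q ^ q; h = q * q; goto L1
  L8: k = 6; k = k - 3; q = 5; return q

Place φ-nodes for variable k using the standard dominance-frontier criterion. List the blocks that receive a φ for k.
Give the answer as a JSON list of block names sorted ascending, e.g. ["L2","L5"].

Answer: ["L1", "L3", "L5", "L6", "L8"]

Analysis:
idom tree: L1←L0 L2←L0 L3←L0 L4←L1 L5←L0 L6←L1 L7←L4 L8←L0
Dom at joins:
  L1: preds {L0,L7}: {L0} ∩ {L0,L1,L4,L7} = {L0}; idom=L0
  L3: preds {L1,L2}: {L0,L1} ∩ {L0,L2} = {L0}; idom=L0
  L5: preds {L2,L3}: {L0,L2} ∩ {L0,L3} = {L0}; idom=L0
  L6: preds {L1,L4}: {L0,L1} ∩ {L0,L1,L4} = {L0,L1}; idom=L1
  L8: preds {L4,L5,L6}: {L0,L1,L4} ∩ {L0,L5} ∩ {L0,L1,L6} = {L0}; idom=L0

Frontier:
  L1←L0: walk · to L0
  L1←L7: walk L7→L4→L1 to L0
  L3←L1: walk L1 to L0
  L3←L2: walk L2 to L0
  L5←L2: walk L2 to L0
  L5←L3: walk L3 to L0
  L6←L1: walk · to L1
  L6←L4: walk L4 to L1
  L8←L4: walk L4→L1 to L0
  L8←L5: walk L5 to L0
  L8←L6: walk L6→L1 to L0
  DF(L0)=∅
  DF(L1)={L1,L3,L8}
  DF(L2)={L3,L5}
  DF(L3)={L5}
  DF(L4)={L1,L6,L8}
  DF(L5)={L8}
  DF(L6)={L8}
  DF(L7)={L1}
  DF(L8)=∅

φ for k: defs {L0,L3,L4,L8}
  DF⁺ = {L1,L3,L5,L6,L8}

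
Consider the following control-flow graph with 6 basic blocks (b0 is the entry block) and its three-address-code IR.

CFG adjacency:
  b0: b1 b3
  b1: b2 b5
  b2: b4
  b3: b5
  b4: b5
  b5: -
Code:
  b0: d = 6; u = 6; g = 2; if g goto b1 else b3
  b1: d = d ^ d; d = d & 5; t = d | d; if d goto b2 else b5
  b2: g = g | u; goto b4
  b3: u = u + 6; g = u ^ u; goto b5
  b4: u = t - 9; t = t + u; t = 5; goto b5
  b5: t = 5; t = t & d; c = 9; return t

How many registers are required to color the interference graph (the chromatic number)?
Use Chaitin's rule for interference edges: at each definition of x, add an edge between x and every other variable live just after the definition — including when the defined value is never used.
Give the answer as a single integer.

Per-block:
  b0 def {d,g,u} use ∅
  b1 def {d,t} use {d}
  b2 def {g} use {g,u}
  b3 def {g,u} use {u}
  b4 def {t,u} use {t}
  b5 def {c,t} use {d}

Backward fixpoint:
  b0: in=∅ out={d,g,u}
  b1: in={d,g,u} out={d,g,t,u}
  b2: in={d,g,t,u} out={d,t}
  b3: in={d,u} out={d}
  b4: in={d,t} out={d}
  b5: in={d} out=∅

Interference:
  c — {t}
  d — {g,t,u}
  g — {d,t,u}
  t — {c,d,g,u}
  u — {d,g,t}

Registers:
  {d,g,t,u} pairwise interfere (4-clique) ⇒ χ ≥ 4
  assign c→c1 d→c1 g→c2 t→c0 u→c3 — no edge inside a register ⇒ χ ≤ 4
  χ = 4

Answer: 4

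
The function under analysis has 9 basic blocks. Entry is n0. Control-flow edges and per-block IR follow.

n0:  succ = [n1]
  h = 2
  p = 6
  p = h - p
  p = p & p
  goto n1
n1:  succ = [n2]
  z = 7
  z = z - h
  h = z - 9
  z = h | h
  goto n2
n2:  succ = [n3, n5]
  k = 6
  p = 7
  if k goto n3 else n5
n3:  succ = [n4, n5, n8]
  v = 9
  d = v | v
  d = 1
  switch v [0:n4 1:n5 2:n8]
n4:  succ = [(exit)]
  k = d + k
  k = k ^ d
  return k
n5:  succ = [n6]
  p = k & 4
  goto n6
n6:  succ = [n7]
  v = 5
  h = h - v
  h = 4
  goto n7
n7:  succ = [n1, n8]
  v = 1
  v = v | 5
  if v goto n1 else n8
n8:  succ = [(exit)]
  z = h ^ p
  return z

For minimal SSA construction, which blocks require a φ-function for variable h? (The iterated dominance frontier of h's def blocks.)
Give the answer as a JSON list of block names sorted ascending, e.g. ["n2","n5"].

idom tree: n1←n0 n2←n1 n3←n2 n4←n3 n5←n2 n6←n5 n7←n6 n8←n2
Join-block Dom:
  n1: preds {n0,n7}: {n0} ∩ {n0,n1,n2,n5,n6,n7} = {n0}; idom=n0
  n5: preds {n2,n3}: {n0,n1,n2} ∩ {n0,n1,n2,n3} = {n0,n1,n2}; idom=n2
  n8: preds {n3,n7}: {n0,n1,n2,n3} ∩ {n0,n1,n2,n5,n6,n7} = {n0,n1,n2}; idom=n2

Frontier:
  n1←n0: walk · to n0
  n1←n7: walk n7→n6→n5→n2→n1 to n0
  n5←n2: walk · to n2
  n5←n3: walk n3 to n2
  n8←n3: walk n3 to n2
  n8←n7: walk n7→n6→n5 to n2
  n0 → ∅
  n1 → {n1}
  n2 → {n1}
  n3 → {n5,n8}
  n4 → ∅
  n5 → {n1,n8}
  n6 → {n1,n8}
  n7 → {n1,n8}
  n8 → ∅

φ for h: defs {n0,n1,n6}
  DF⁺ = {n1,n8}

Answer: ["n1", "n8"]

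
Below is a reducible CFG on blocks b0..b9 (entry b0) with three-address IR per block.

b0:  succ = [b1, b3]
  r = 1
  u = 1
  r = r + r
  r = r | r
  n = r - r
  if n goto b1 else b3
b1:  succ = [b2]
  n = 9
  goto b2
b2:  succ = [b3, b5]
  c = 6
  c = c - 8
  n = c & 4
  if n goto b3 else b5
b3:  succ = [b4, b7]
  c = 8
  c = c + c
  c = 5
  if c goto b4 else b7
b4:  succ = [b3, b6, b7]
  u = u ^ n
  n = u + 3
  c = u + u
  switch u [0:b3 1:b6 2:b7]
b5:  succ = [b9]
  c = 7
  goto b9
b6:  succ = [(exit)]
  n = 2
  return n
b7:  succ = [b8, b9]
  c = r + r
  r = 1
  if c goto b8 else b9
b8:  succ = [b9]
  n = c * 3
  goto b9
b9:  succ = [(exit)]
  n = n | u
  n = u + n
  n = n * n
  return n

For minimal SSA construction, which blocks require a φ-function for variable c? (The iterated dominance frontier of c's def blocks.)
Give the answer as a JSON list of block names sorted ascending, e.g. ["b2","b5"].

idom tree: b1←b0 b2←b1 b3←b0 b4←b3 b5←b2 b6←b4 b7←b3 b8←b7 b9←b0
Dom at joins:
  b3: preds {b0,b2,b4}: {b0} ∩ {b0,b1,b2} ∩ {b0,b3,b4} = {b0}; idom=b0
  b7: preds {b3,b4}: {b0,b3} ∩ {b0,b3,b4} = {b0,b3}; idom=b3
  b9: preds {b5,b7,b8}: {b0,b1,b2,b5} ∩ {b0,b3,b7} ∩ {b0,b3,b7,b8} = {b0}; idom=b0

DF derivation:
  join b3 pred b0: · stop@b0
  join b3 pred b2: b2→b1 stop@b0
  join b3 pred b4: b4→b3 stop@b0
  join b7 pred b3: · stop@b3
  join b7 pred b4: b4 stop@b3
  join b9 pred b5: b5→b2→b1 stop@b0
  join b9 pred b7: b7→b3 stop@b0
  join b9 pred b8: b8→b7→b3 stop@b0
  b0: DF=∅
  b1: DF={b3,b9}
  b2: DF={b3,b9}
  b3: DF={b3,b9}
  b4: DF={b3,b7}
  b5: DF={b9}
  b6: DF=∅
  b7: DF={b9}
  b8: DF={b9}
  b9: DF=∅

φ for c: defs {b2,b3,b4,b5,b7}
  DF⁺ = {b3,b7,b9}

Answer: ["b3", "b7", "b9"]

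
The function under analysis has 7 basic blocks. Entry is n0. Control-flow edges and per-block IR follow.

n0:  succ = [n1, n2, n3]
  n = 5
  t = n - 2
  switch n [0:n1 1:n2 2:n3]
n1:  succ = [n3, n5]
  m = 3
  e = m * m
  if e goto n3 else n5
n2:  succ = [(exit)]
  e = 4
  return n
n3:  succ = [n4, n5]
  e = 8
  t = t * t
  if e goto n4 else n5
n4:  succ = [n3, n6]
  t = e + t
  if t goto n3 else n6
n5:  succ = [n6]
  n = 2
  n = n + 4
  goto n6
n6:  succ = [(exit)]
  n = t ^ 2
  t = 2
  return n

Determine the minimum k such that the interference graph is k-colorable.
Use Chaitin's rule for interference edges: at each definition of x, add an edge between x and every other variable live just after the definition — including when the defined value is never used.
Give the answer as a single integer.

def/use:
  n0: def={n,t} ue=∅
  n1: def={e,m} ue=∅
  n2: def={e} ue={n}
  n3: def={e,t} ue={t}
  n4: def={t} ue={e,t}
  n5: def={n} ue=∅
  n6: def={n,t} ue={t}

Liveness:
  live n0: ∅→{n,t}
  live n1: {t}→{t}
  live n2: {n}→∅
  live n3: {t}→{e,t}
  live n4: {e,t}→{t}
  live n5: {t}→{t}
  live n6: {t}→∅

Interfere edges:
  e: {n,t}
  m: {t}
  n: {e,t}
  t: {e,m,n}

Colouring:
  lower bound: {e,n,t} mutually conflict ⇒ χ ≥ 3
  3-colouring: c0={t}  c1={e,m}  c2={n}
  χ = 3

Answer: 3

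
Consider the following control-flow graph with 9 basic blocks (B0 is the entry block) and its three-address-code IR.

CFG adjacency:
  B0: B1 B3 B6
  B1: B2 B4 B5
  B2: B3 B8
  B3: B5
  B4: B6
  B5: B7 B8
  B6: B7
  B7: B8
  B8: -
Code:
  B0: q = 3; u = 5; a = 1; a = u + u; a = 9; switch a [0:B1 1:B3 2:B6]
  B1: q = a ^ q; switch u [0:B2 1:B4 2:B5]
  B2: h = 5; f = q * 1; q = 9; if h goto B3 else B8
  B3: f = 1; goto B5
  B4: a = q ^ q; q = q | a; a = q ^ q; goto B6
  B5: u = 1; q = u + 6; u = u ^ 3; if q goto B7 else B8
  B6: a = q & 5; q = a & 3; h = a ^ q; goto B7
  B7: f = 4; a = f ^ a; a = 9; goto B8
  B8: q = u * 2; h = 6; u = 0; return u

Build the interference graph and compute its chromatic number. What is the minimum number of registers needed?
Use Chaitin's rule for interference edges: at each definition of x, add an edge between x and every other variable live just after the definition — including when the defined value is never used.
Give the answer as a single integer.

Answer: 4

Working:
Per-block:
  B0: def={a,q,u} ue=∅
  B1: def={q} ue={a,q,u}
  B2: def={f,h,q} ue={q}
  B3: def={f} ue=∅
  B4: def={a,q} ue={q}
  B5: def={q,u} ue=∅
  B6: def={a,h,q} ue={q}
  B7: def={a,f} ue={a}
  B8: def={h,q,u} ue={u}

Live sets:
  live B0: ∅→{a,q,u}
  live B1: {a,q,u}→{a,q,u}
  live B2: {a,q,u}→{a,u}
  live B3: {a}→{a}
  live B4: {q,u}→{q,u}
  live B5: {a}→{a,u}
  live B6: {q,u}→{a,u}
  live B7: {a,u}→{u}
  live B8: {u}→∅

Interfere edges:
  a — {f,h,q,u}
  f — {a,h,u}
  h — {a,f,q,u}
  q — {a,h,u}
  u — {a,f,h,q}

Chromatic number:
  lower bound: {a,f,h,u} mutually conflict ⇒ χ ≥ 4
  4-colouring: R0={a}  R1={h}  R2={u}  R3={f,q}
  χ = 4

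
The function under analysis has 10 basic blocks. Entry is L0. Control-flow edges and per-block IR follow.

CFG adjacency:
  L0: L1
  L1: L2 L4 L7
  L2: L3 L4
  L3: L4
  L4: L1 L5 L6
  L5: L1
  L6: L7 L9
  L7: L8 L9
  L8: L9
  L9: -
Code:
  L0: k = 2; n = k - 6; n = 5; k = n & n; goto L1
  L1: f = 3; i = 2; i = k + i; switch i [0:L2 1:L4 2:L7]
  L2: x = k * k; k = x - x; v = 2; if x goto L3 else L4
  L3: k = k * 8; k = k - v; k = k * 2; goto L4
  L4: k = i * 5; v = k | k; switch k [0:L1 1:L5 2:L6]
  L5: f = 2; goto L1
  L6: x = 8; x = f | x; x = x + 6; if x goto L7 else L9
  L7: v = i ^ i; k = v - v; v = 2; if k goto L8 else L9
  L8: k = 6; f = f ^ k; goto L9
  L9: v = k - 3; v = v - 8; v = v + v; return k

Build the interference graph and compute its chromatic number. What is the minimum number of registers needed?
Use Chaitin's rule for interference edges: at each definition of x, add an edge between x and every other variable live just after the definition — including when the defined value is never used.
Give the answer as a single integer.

Per-block:
  L0 def {k,n} use ∅
  L1 def {f,i} use {k}
  L2 def {k,v,x} use {k}
  L3 def {k} use {k,v}
  L4 def {k,v} use {i}
  L5 def {f} use ∅
  L6 def {x} use {f}
  L7 def {k,v} use {i}
  L8 def {f,k} use {f}
  L9 def {v} use {k}

Backward fixpoint:
  L0: in=∅ out={k}
  L1: in={k} out={f,i,k}
  L2: in={f,i,k} out={f,i,k,v}
  L3: in={f,i,k,v} out={f,i}
  L4: in={f,i} out={f,i,k}
  L5: in={k} out={k}
  L6: in={f,i,k} out={f,i,k}
  L7: in={f,i} out={f,k}
  L8: in={f} out={k}
  L9: in={k} out=∅

Interference:
  f: {i,k,v,x}
  i: {f,k,v,x}
  k: {f,i,v,x}
  n: ∅
  v: {f,i,k,x}
  x: {f,i,k,v}

Colouring:
  lower bound: {f,i,k,v,x} mutually conflict ⇒ χ ≥ 5
  5-colouring: c0={f,n}  c1={i}  c2={k}  c3={v}  c4={x}
  χ = 5

Answer: 5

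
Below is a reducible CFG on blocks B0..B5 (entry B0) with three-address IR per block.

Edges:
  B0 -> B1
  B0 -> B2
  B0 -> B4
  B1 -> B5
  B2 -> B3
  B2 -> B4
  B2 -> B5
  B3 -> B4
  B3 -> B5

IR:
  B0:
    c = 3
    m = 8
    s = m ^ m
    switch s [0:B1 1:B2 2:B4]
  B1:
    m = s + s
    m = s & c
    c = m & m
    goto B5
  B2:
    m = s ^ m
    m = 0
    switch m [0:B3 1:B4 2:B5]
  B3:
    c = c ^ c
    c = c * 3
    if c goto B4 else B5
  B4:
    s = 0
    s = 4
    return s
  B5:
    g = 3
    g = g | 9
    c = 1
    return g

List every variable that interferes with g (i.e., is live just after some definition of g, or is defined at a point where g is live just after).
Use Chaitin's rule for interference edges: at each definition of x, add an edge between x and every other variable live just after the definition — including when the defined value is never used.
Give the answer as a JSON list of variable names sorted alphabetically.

def/use:
  B0: {c,m,s} / ∅
  B1: {c,m} / {c,s}
  B2: {m} / {m,s}
  B3: {c} / {c}
  B4: {s} / ∅
  B5: {c,g} / ∅

Live sets:
  B0 li=∅ lo={c,m,s}
  B1 li={c,s} lo=∅
  B2 li={c,m,s} lo={c}
  B3 li={c} lo=∅
  B4 li=∅ lo=∅
  B5 li=∅ lo=∅

Conflict graph:
  c — {g,m,s}
  g — {c}
  m — {c,s}
  s — {c,m}

N(g) = ["c"]

Answer: ["c"]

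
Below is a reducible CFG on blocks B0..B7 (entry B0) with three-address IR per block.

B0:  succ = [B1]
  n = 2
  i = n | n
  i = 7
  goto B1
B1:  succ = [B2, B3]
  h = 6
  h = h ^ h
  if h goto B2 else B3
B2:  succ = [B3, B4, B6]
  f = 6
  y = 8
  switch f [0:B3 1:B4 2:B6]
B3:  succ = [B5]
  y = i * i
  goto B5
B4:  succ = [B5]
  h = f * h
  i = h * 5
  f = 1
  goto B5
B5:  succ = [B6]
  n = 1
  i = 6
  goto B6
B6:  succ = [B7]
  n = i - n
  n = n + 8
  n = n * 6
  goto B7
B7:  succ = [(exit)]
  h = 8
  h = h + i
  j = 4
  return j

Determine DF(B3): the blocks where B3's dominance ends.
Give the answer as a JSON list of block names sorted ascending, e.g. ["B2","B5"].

idom tree: B1←B0 B2←B1 B3←B1 B4←B2 B5←B1 B6←B1 B7←B6
Dom∩ at merges:
  B3: preds {B1,B2}: {B0,B1} ∩ {B0,B1,B2} = {B0,B1}; idom=B1
  B5: preds {B3,B4}: {B0,B1,B3} ∩ {B0,B1,B2,B4} = {B0,B1}; idom=B1
  B6: preds {B2,B5}: {B0,B1,B2} ∩ {B0,B1,B5} = {B0,B1}; idom=B1

DF derivation:
  join B3 pred B1: · stop@B1
  join B3 pred B2: B2 stop@B1
  join B5 pred B3: B3 stop@B1
  join B5 pred B4: B4→B2 stop@B1
  join B6 pred B2: B2 stop@B1
  join B6 pred B5: B5 stop@B1
  B0: DF=∅
  B1: DF=∅
  B2: DF={B3,B5,B6}
  B3: DF={B5}
  B4: DF={B5}
  B5: DF={B6}
  B6: DF=∅
  B7: DF=∅

DF(B3) = ["B5"]

Answer: ["B5"]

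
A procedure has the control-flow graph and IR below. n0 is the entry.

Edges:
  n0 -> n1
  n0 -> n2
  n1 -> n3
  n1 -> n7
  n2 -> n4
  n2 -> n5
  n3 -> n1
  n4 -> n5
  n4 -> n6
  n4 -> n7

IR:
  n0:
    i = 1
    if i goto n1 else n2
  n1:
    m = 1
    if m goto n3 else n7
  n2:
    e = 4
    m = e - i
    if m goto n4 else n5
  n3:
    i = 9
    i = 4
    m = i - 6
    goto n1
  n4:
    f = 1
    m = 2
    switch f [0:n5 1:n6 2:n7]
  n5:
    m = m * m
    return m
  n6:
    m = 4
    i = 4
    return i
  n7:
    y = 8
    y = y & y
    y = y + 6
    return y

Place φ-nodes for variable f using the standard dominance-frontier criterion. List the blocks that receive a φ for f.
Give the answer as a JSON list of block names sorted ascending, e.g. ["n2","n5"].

Answer: ["n5", "n7"]

Working:
idom tree: n1←n0 n2←n0 n3←n1 n4←n2 n5←n2 n6←n4 n7←n0
Dom∩ at merges:
  n1: preds {n0,n3}: {n0} ∩ {n0,n1,n3} = {n0}; idom=n0
  n5: preds {n2,n4}: {n0,n2} ∩ {n0,n2,n4} = {n0,n2}; idom=n2
  n7: preds {n1,n4}: {n0,n1} ∩ {n0,n2,n4} = {n0}; idom=n0

DF derivation:
  n1←n0: walk · to n0
  n1←n3: walk n3→n1 to n0
  n5←n2: walk · to n2
  n5←n4: walk n4 to n2
  n7←n1: walk n1 to n0
  n7←n4: walk n4→n2 to n0
  n0 → ∅
  n1 → {n1,n7}
  n2 → {n7}
  n3 → {n1}
  n4 → {n5,n7}
  n5 → ∅
  n6 → ∅
  n7 → ∅

φ for f: defs {n4}
  DF⁺ = {n5,n7}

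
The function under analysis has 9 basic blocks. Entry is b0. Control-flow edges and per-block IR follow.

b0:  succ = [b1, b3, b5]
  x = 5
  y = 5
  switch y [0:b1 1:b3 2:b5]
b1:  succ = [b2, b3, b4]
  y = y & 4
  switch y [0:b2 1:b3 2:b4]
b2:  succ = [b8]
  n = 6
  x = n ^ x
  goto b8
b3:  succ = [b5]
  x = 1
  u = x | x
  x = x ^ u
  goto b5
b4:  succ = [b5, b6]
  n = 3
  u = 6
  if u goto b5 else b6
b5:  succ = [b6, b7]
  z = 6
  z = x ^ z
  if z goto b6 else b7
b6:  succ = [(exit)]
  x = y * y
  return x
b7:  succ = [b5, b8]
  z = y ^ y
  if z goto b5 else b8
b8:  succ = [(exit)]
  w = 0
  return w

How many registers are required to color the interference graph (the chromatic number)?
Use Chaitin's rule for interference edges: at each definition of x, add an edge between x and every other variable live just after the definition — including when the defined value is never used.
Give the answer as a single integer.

Answer: 3

Working:
Block summaries:
  b0: def={x,y} ue=∅
  b1: def={y} ue={y}
  b2: def={n,x} ue={x}
  b3: def={u,x} ue=∅
  b4: def={n,u} ue=∅
  b5: def={z} ue={x}
  b6: def={x} ue={y}
  b7: def={z} ue={y}
  b8: def={w} ue=∅

Liveness:
  live b0: ∅→{x,y}
  live b1: {x,y}→{x,y}
  live b2: {x}→∅
  live b3: {y}→{x,y}
  live b4: {x,y}→{x,y}
  live b5: {x,y}→{x,y}
  live b6: {y}→∅
  live b7: {x,y}→{x,y}
  live b8: ∅→∅

Interference:
  n — {x,y}
  u — {x,y}
  w — ∅
  x — {n,u,y,z}
  y — {n,u,x,z}
  z — {x,y}

Chromatic number:
  {n,x,y} pairwise interfere (3-clique) ⇒ χ ≥ 3
  3-colouring: R0={w,x}  R1={y}  R2={n,u,z}
  χ = 3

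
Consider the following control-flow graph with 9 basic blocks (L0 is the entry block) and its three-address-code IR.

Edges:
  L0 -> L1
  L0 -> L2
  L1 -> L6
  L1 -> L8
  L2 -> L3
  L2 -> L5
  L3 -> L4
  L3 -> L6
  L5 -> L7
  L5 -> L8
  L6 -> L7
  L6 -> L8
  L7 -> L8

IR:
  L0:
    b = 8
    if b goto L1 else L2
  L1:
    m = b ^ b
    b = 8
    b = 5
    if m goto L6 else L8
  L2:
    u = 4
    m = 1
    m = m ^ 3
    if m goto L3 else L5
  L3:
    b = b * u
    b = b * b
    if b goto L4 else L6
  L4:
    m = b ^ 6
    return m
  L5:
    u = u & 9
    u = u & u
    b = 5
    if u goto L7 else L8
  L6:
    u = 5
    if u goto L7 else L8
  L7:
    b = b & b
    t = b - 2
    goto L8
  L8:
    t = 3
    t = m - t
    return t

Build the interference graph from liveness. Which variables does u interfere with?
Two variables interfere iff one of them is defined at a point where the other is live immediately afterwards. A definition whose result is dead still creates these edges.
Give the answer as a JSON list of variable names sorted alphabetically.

Per-block:
  L0: def={b} ue=∅
  L1: def={b,m} ue={b}
  L2: def={m,u} ue=∅
  L3: def={b} ue={b,u}
  L4: def={m} ue={b}
  L5: def={b,u} ue={u}
  L6: def={u} ue=∅
  L7: def={b,t} ue={b}
  L8: def={t} ue={m}

Live sets:
  L0 li=∅ lo={b}
  L1 li={b} lo={b,m}
  L2 li={b} lo={b,m,u}
  L3 li={b,m,u} lo={b,m}
  L4 li={b} lo=∅
  L5 li={m,u} lo={b,m}
  L6 li={b,m} lo={b,m}
  L7 li={b,m} lo={m}
  L8 li={m} lo=∅

Interference:
  b — {m,u}
  m — {b,t,u}
  t — {m}
  u — {b,m}

N(u) = ["b", "m"]

Answer: ["b", "m"]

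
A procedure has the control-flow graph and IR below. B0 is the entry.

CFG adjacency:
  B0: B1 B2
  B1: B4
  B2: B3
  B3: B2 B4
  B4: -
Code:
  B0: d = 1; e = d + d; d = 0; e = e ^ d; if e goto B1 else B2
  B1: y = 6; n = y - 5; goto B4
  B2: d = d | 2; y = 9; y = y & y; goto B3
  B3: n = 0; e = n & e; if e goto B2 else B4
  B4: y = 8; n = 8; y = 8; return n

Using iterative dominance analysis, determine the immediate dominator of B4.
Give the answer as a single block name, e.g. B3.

idom tree: B1←B0 B2←B0 B3←B2 B4←B0
Dom∩ at merges:
  B2: preds {B0,B3}: {B0} ∩ {B0,B2,B3} = {B0}; idom=B0
  B4: preds {B1,B3}: {B0,B1} ∩ {B0,B2,B3} = {B0}; idom=B0

idom(B4) = B0

Answer: B0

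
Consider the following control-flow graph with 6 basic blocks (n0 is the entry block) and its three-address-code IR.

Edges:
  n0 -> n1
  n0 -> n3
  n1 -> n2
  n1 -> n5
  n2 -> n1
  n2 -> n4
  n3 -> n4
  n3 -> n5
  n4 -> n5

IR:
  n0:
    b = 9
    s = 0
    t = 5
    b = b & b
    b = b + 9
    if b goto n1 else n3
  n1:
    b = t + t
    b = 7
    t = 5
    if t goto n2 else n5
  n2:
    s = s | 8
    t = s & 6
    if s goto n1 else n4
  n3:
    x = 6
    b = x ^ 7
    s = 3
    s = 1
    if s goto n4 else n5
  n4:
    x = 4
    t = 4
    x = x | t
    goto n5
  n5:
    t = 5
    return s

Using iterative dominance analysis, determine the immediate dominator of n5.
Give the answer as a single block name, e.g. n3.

Answer: n0

Working:
idom tree: n1←n0 n2←n1 n3←n0 n4←n0 n5←n0
Dom at joins:
  n1: preds {n0,n2}: {n0} ∩ {n0,n1,n2} = {n0}; idom=n0
  n4: preds {n2,n3}: {n0,n1,n2} ∩ {n0,n3} = {n0}; idom=n0
  n5: preds {n1,n3,n4}: {n0,n1} ∩ {n0,n3} ∩ {n0,n4} = {n0}; idom=n0

idom(n5) = n0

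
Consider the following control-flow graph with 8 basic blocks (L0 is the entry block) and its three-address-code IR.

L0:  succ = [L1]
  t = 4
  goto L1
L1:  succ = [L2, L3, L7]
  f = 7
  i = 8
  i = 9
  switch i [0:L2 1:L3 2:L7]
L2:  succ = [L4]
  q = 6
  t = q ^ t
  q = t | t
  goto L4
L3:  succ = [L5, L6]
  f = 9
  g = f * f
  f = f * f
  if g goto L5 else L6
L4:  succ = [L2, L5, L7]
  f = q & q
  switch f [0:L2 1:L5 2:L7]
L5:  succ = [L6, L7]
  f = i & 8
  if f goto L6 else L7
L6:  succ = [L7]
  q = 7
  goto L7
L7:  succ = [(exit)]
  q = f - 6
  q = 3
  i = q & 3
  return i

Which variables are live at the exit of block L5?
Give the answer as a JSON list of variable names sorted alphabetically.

Answer: ["f"]

Working:
Block summaries:
  L0: {t} / ∅
  L1: {f,i} / ∅
  L2: {q,t} / {t}
  L3: {f,g} / ∅
  L4: {f} / {q}
  L5: {f} / {i}
  L6: {q} / ∅
  L7: {i,q} / {f}

Live sets:
  L0 li=∅ lo={t}
  L1 li={t} lo={f,i,t}
  L2 li={i,t} lo={i,q,t}
  L3 li={i} lo={f,i}
  L4 li={i,q,t} lo={f,i,t}
  L5 li={i} lo={f}
  L6 li={f} lo={f}
  L7 li={f} lo=∅

live-out(L5) = ["f"]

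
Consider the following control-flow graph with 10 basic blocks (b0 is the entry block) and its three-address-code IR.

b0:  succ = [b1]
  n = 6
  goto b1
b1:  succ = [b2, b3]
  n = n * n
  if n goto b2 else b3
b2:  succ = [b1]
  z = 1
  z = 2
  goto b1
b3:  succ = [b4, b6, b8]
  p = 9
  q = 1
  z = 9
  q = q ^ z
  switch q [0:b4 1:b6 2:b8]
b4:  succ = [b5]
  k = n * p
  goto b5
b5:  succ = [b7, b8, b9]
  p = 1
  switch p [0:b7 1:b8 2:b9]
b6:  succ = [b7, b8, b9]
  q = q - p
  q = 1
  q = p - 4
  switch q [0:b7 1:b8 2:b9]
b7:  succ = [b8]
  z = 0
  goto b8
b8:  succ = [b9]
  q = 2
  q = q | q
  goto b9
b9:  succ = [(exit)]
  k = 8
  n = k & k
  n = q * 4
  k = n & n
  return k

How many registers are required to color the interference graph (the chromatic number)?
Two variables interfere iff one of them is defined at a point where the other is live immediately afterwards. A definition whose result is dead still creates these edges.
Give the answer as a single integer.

Block summaries:
  b0: {n} / ∅
  b1: {n} / {n}
  b2: {z} / ∅
  b3: {p,q,z} / ∅
  b4: {k} / {n,p}
  b5: {p} / ∅
  b6: {q} / {p,q}
  b7: {z} / ∅
  b8: {q} / ∅
  b9: {k,n} / {q}

Live sets:
  live b0: ∅→{n}
  live b1: {n}→{n}
  live b2: {n}→{n}
  live b3: {n}→{n,p,q}
  live b4: {n,p,q}→{q}
  live b5: {q}→{q}
  live b6: {p,q}→{q}
  live b7: ∅→∅
  live b8: ∅→{q}
  live b9: {q}→∅

Interfere edges:
  k↔{q}
  n↔{p,q,z}
  p↔{n,q,z}
  q↔{k,n,p,z}
  z↔{n,p,q}

Registers:
  clique {n,p,q,z} ⇒ need ≥ 4
  4-colouring: c0={q}  c1={k,n}  c2={p}  c3={z}
  χ = 4

Answer: 4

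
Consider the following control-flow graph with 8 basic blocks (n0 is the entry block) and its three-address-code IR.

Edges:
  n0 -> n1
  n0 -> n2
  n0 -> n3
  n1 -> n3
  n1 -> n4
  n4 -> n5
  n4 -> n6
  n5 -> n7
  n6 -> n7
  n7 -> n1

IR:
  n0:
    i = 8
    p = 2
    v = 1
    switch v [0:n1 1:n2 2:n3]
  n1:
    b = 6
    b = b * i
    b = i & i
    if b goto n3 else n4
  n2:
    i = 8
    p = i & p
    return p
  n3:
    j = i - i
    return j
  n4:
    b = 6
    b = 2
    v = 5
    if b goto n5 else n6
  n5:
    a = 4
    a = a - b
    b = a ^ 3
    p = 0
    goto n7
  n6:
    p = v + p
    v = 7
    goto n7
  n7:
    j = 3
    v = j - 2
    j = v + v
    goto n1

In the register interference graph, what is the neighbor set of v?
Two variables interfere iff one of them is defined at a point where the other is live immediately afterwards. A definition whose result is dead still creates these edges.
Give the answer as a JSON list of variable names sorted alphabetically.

Per-block:
  n0: def={i,p,v} ue=∅
  n1: def={b} ue={i}
  n2: def={i,p} ue={p}
  n3: def={j} ue={i}
  n4: def={b,v} ue=∅
  n5: def={a,b,p} ue={b}
  n6: def={p,v} ue={p,v}
  n7: def={j,v} ue=∅

Liveness:
  n0 li=∅ lo={i,p}
  n1 li={i,p} lo={i,p}
  n2 li={p} lo=∅
  n3 li={i} lo=∅
  n4 li={i,p} lo={b,i,p,v}
  n5 li={b,i} lo={i,p}
  n6 li={i,p,v} lo={i,p}
  n7 li={i,p} lo={i,p}

Interfere edges:
  a↔{b,i}
  b↔{a,i,p,v}
  i↔{a,b,j,p,v}
  j↔{i,p}
  p↔{b,i,j,v}
  v↔{b,i,p}

N(v) = ["b", "i", "p"]

Answer: ["b", "i", "p"]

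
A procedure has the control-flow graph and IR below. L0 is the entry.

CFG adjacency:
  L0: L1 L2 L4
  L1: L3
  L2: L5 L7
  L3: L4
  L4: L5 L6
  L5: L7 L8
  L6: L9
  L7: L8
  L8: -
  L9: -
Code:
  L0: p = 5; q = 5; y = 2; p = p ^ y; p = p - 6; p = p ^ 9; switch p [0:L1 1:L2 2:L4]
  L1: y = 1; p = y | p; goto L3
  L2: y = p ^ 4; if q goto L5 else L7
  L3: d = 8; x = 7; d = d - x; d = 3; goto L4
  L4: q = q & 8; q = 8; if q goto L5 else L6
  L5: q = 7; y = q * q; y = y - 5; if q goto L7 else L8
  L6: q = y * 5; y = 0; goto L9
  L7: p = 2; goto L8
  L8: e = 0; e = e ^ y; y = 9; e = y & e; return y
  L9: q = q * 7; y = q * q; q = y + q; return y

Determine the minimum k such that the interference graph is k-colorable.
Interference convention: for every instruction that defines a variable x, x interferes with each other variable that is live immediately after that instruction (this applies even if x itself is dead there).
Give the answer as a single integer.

Block summaries:
  L0: def={p,q,y} ue=∅
  L1: def={p,y} ue={p}
  L2: def={y} ue={p,q}
  L3: def={d,x} ue=∅
  L4: def={q} ue={q}
  L5: def={q,y} ue=∅
  L6: def={q,y} ue={y}
  L7: def={p} ue=∅
  L8: def={e,y} ue={y}
  L9: def={q,y} ue={q}

Backward fixpoint:
  L0 li=∅ lo={p,q,y}
  L1 li={p,q} lo={q,y}
  L2 li={p,q} lo={y}
  L3 li={q,y} lo={q,y}
  L4 li={q,y} lo={y}
  L5 li=∅ lo={y}
  L6 li={y} lo={q}
  L7 li={y} lo={y}
  L8 li={y} lo=∅
  L9 li={q} lo=∅

Interfere edges:
  d — {q,x,y}
  e — {y}
  p — {q,y}
  q — {d,p,x,y}
  x — {d,q,y}
  y — {d,e,p,q,x}

Registers:
  clique {d,q,x,y} ⇒ need ≥ 4
  assign d→R2 e→R1 p→R2 q→R1 x→R3 y→R0 — no edge inside a register ⇒ χ ≤ 4
  χ = 4

Answer: 4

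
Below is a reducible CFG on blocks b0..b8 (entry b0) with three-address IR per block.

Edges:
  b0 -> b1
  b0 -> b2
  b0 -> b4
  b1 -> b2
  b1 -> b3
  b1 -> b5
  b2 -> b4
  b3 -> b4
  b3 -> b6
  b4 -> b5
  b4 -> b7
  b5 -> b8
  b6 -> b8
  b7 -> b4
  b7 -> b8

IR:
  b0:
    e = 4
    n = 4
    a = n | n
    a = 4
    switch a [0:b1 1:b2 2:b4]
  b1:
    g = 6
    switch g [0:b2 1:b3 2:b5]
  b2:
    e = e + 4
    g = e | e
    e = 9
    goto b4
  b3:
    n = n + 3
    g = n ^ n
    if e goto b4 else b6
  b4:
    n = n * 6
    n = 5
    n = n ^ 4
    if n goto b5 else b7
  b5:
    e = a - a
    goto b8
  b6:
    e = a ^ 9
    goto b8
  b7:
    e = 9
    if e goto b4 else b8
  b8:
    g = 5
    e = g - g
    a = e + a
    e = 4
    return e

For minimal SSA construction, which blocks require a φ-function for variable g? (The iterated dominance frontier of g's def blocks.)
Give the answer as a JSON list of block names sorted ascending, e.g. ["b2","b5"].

Answer: ["b2", "b4", "b5", "b8"]

Derivation:
idom tree: b1←b0 b2←b0 b3←b1 b4←b0 b5←b0 b6←b3 b7←b4 b8←b0
Join-block Dom:
  b2: preds {b0,b1}: {b0} ∩ {b0,b1} = {b0}; idom=b0
  b4: preds {b0,b2,b3,b7}: {b0} ∩ {b0,b2} ∩ {b0,b1,b3} ∩ {b0,b4,b7} = {b0}; idom=b0
  b5: preds {b1,b4}: {b0,b1} ∩ {b0,b4} = {b0}; idom=b0
  b8: preds {b5,b6,b7}: {b0,b5} ∩ {b0,b1,b3,b6} ∩ {b0,b4,b7} = {b0}; idom=b0

DF derivation:
  join b2 pred b0: · stop@b0
  join b2 pred b1: b1 stop@b0
  join b4 pred b0: · stop@b0
  join b4 pred b2: b2 stop@b0
  join b4 pred b3: b3→b1 stop@b0
  join b4 pred b7: b7→b4 stop@b0
  join b5 pred b1: b1 stop@b0
  join b5 pred b4: b4 stop@b0
  join b8 pred b5: b5 stop@b0
  join b8 pred b6: b6→b3→b1 stop@b0
  join b8 pred b7: b7→b4 stop@b0
  b0 → ∅
  b1 → {b2,b4,b5,b8}
  b2 → {b4}
  b3 → {b4,b8}
  b4 → {b4,b5,b8}
  b5 → {b8}
  b6 → {b8}
  b7 → {b4,b8}
  b8 → ∅

φ for g: defs {b1,b2,b3,b8}
  DF⁺ = {b2,b4,b5,b8}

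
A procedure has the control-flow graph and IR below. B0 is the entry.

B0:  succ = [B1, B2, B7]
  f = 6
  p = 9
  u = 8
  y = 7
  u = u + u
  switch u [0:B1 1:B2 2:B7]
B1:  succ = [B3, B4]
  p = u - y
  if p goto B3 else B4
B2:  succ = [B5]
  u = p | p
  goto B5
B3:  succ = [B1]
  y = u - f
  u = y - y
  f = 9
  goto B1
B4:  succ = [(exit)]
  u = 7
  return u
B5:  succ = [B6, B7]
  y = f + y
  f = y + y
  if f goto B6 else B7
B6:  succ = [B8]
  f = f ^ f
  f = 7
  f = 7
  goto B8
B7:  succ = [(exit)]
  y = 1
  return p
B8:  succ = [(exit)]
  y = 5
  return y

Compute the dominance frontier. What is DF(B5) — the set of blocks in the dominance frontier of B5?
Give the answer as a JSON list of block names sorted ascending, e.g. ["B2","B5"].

Answer: ["B7"]

Analysis:
idom tree: B1←B0 B2←B0 B3←B1 B4←B1 B5←B2 B6←B5 B7←B0 B8←B6
Dom at joins:
  B1: preds {B0,B3}: {B0} ∩ {B0,B1,B3} = {B0}; idom=B0
  B7: preds {B0,B5}: {B0} ∩ {B0,B2,B5} = {B0}; idom=B0

Frontier:
  join B1 pred B0: · stop@B0
  join B1 pred B3: B3→B1 stop@B0
  join B7 pred B0: · stop@B0
  join B7 pred B5: B5→B2 stop@B0
  DF(B0)=∅
  DF(B1)={B1}
  DF(B2)={B7}
  DF(B3)={B1}
  DF(B4)=∅
  DF(B5)={B7}
  DF(B6)=∅
  DF(B7)=∅
  DF(B8)=∅

DF(B5) = ["B7"]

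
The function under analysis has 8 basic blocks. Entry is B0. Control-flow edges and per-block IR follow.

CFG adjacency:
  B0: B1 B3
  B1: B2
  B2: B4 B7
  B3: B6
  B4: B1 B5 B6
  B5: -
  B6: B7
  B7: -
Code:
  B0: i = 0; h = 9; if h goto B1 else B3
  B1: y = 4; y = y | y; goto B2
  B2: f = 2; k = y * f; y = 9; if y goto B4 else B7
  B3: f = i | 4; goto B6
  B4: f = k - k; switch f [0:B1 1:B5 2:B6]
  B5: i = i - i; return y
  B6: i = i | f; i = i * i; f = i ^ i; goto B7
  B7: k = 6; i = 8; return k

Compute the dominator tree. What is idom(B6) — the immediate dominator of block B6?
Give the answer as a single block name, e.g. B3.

Answer: B0

Working:
idom tree: B1←B0 B2←B1 B3←B0 B4←B2 B5←B4 B6←B0 B7←B0
Join-block Dom:
  B1: preds {B0,B4}: {B0} ∩ {B0,B1,B2,B4} = {B0}; idom=B0
  B6: preds {B3,B4}: {B0,B3} ∩ {B0,B1,B2,B4} = {B0}; idom=B0
  B7: preds {B2,B6}: {B0,B1,B2} ∩ {B0,B6} = {B0}; idom=B0

idom(B6) = B0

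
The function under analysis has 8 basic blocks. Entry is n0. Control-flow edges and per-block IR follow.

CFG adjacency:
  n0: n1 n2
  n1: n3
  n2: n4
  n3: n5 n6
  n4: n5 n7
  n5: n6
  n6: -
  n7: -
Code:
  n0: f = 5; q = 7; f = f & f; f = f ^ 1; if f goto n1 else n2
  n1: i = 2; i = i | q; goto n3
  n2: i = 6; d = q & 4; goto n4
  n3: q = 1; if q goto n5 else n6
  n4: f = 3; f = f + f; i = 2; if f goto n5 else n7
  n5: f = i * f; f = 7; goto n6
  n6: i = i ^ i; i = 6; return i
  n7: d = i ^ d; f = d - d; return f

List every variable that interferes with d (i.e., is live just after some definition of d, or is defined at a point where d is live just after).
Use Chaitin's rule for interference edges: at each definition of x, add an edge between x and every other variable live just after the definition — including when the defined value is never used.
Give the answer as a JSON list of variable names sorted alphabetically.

Answer: ["f", "i"]

Analysis:
Block summaries:
  n0: {f,q} / ∅
  n1: {i} / {q}
  n2: {d,i} / {q}
  n3: {q} / ∅
  n4: {f,i} / ∅
  n5: {f} / {f,i}
  n6: {i} / {i}
  n7: {d,f} / {d,i}

Backward fixpoint:
  n0 li=∅ lo={f,q}
  n1 li={f,q} lo={f,i}
  n2 li={q} lo={d}
  n3 li={f,i} lo={f,i}
  n4 li={d} lo={d,f,i}
  n5 li={f,i} lo={i}
  n6 li={i} lo=∅
  n7 li={d,i} lo=∅

Conflict graph:
  d: {f,i}
  f: {d,i,q}
  i: {d,f,q}
  q: {f,i}

N(d) = ["f", "i"]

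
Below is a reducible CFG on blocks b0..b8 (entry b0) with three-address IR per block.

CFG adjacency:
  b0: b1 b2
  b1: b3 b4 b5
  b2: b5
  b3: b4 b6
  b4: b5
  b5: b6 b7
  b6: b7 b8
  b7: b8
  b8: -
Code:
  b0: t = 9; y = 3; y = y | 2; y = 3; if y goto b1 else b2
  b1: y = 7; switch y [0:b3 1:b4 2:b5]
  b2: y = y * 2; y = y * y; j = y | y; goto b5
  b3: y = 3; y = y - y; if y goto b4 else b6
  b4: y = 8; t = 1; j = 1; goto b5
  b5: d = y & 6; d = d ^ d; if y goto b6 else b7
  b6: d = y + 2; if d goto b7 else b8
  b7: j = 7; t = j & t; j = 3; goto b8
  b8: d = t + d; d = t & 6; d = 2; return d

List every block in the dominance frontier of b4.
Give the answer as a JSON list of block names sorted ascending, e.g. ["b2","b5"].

idom tree: b1←b0 b2←b0 b3←b1 b4←b1 b5←b0 b6←b0 b7←b0 b8←b0
Dom at joins:
  b4: preds {b1,b3}: {b0,b1} ∩ {b0,b1,b3} = {b0,b1}; idom=b1
  b5: preds {b1,b2,b4}: {b0,b1} ∩ {b0,b2} ∩ {b0,b1,b4} = {b0}; idom=b0
  b6: preds {b3,b5}: {b0,b1,b3} ∩ {b0,b5} = {b0}; idom=b0
  b7: preds {b5,b6}: {b0,b5} ∩ {b0,b6} = {b0}; idom=b0
  b8: preds {b6,b7}: {b0,b6} ∩ {b0,b7} = {b0}; idom=b0

Frontier:
  b4←b1: walk · to b1
  b4←b3: walk b3 to b1
  b5←b1: walk b1 to b0
  b5←b2: walk b2 to b0
  b5←b4: walk b4→b1 to b0
  b6←b3: walk b3→b1 to b0
  b6←b5: walk b5 to b0
  b7←b5: walk b5 to b0
  b7←b6: walk b6 to b0
  b8←b6: walk b6 to b0
  b8←b7: walk b7 to b0
  b0: DF=∅
  b1: DF={b5,b6}
  b2: DF={b5}
  b3: DF={b4,b6}
  b4: DF={b5}
  b5: DF={b6,b7}
  b6: DF={b7,b8}
  b7: DF={b8}
  b8: DF=∅

DF(b4) = ["b5"]

Answer: ["b5"]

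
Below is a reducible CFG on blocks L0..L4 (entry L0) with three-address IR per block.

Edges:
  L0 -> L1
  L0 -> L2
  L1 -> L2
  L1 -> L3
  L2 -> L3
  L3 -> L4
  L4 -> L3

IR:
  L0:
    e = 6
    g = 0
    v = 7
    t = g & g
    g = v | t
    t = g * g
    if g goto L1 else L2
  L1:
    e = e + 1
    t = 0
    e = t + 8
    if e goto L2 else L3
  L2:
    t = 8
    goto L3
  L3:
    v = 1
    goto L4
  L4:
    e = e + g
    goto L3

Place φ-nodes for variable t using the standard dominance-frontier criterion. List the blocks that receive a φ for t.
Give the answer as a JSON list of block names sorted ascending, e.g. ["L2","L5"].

idom tree: L1←L0 L2←L0 L3←L0 L4←L3
Dom at joins:
  L2: preds {L0,L1}: {L0} ∩ {L0,L1} = {L0}; idom=L0
  L3: preds {L1,L2,L4}: {L0,L1} ∩ {L0,L2} ∩ {L0,L3,L4} = {L0}; idom=L0

DF walk-up:
  join L2 pred L0: · stop@L0
  join L2 pred L1: L1 stop@L0
  join L3 pred L1: L1 stop@L0
  join L3 pred L2: L2 stop@L0
  join L3 pred L4: L4→L3 stop@L0
  L0: DF=∅
  L1: DF={L2,L3}
  L2: DF={L3}
  L3: DF={L3}
  L4: DF={L3}

φ for t: defs {L0,L1,L2}
  DF⁺ = {L2,L3}

Answer: ["L2", "L3"]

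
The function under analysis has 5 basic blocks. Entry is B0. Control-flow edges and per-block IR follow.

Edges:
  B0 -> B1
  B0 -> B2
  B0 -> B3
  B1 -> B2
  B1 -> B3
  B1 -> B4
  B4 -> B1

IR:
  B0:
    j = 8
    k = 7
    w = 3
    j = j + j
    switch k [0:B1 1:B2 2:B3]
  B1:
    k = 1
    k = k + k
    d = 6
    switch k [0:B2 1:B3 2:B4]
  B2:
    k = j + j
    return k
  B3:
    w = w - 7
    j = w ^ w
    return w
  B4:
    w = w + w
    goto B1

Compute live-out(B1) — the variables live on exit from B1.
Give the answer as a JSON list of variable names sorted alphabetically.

Answer: ["j", "w"]

Derivation:
Per-block:
  B0: {j,k,w} / ∅
  B1: {d,k} / ∅
  B2: {k} / {j}
  B3: {j,w} / {w}
  B4: {w} / {w}

Backward fixpoint:
  B0: in=∅ out={j,w}
  B1: in={j,w} out={j,w}
  B2: in={j} out=∅
  B3: in={w} out=∅
  B4: in={j,w} out={j,w}

live-out(B1) = ["j", "w"]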